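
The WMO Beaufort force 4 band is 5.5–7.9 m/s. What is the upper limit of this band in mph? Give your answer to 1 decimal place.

5.5–7.9 m/s × 2.237 = 12.3–17.7 mph.

17.7 mph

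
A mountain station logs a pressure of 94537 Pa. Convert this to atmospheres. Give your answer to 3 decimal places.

0.933 atm

1 Pa = 9.86923e-06 atm, so 94537 × 9.86923e-06 = 0.933 atm.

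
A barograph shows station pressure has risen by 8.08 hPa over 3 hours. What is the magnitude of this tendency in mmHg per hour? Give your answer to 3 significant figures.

2.02 mmHg per hour

8.08 hPa / 3 h × 0.750062 mmHg/hPa = 2.02 mmHg/h.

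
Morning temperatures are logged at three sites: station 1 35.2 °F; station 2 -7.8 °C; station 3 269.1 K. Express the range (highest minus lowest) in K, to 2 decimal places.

station 1: 35.2 °F = 1.778 °C.
station 3: 269.1 K = -4.050 °C.
Spread: 1.778 − (-7.800) = 9.578 °C.

9.58 K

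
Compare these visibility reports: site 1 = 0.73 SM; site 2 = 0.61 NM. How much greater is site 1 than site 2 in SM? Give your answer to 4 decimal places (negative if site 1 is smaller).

0.0280 SM

site 2: 0.61 nmi = 0.701975 SM.
Difference: 0.730000 − 0.701975 = 0.0280 SM.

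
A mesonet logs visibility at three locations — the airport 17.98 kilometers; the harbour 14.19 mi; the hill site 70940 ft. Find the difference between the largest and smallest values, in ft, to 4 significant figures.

the airport: 17.98 km = 58989.50 ft.
the harbour: 14.19 SM = 74923.20 ft.
Spread: 74923.20 − 58989.50 = 15930 ft.

15930 ft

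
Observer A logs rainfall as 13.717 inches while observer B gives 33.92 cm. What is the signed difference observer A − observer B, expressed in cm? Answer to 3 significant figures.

0.921 cm

observer A: 13.717 in = 34.84118 cm.
Difference: 34.84118 − 33.92000 = 0.921 cm.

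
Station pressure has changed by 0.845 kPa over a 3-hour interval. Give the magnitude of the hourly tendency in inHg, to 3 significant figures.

0.0832 inHg per hour

0.845 kPa / 3 h × 0.2953 inHg/kPa = 0.0832 inHg/h.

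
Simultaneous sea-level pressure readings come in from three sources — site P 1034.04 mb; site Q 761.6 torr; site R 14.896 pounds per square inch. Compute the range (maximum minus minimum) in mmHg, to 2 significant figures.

site P: 1034.04 mb = 775.59 mmHg.
site R: 14.896 psi = 770.35 mmHg.
Spread: 775.59 − 761.60 = 14 mmHg.

14 mmHg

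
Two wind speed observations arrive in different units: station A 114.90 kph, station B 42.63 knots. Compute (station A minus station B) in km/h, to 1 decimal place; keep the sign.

35.9 km/h

station B: 42.63 kt = 78.951 km/h.
Difference: 114.900 − 78.951 = 35.9 km/h.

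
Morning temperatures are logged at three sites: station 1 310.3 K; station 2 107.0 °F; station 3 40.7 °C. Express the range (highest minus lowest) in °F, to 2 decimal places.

8.13 °F

station 1: 310.3 K = 37.150 °C.
station 2: 107.0 °F = 41.667 °C.
Spread: 41.667 − 37.150 = 4.517 °C = 8.13 °F.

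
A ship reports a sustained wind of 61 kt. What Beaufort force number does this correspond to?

Beaufort force 11

61 kt lies in the Beaufort 11 band (violent storm, 56–63 kt).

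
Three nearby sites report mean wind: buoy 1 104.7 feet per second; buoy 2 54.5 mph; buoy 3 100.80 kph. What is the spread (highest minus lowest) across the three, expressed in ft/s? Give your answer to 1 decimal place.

24.8 ft/s

buoy 2: 54.5 mph = 79.933 ft/s.
buoy 3: 100.80 km/h = 91.864 ft/s.
Spread: 104.700 − 79.933 = 24.8 ft/s.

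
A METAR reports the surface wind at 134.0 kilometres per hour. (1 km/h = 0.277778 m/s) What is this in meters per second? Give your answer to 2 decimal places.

1 km/h = 0.277778 m/s, so 134.0 × 0.277778 = 37.22 m/s.

37.22 m/s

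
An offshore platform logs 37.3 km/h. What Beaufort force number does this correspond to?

Beaufort force 5

37.3 km/h = 10.4 m/s, which is Beaufort 5 (fresh breeze, 8.0–10.7 m/s).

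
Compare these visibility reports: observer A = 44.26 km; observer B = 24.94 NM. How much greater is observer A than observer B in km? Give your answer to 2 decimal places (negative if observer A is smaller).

observer B: 24.94 nmi = 46.1889 km.
Difference: 44.2600 − 46.1889 = -1.93 km.

-1.93 km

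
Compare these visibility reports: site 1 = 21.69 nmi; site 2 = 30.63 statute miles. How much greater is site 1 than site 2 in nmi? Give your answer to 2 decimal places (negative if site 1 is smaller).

site 2: 30.63 SM = 26.6167 nmi.
Difference: 21.6900 − 26.6167 = -4.93 nmi.

-4.93 nmi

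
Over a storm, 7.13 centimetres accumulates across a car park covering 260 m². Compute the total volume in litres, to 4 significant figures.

Depth: 7.13 cm × 10 = 71.3 mm.
1 mm over 1 m² is 1 L, so volume = 71.3 × 260 = 18538 L ≈ 18540 L.

18540 litres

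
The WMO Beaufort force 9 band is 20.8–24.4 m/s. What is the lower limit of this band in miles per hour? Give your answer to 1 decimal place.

46.5 mph

20.8–24.4 m/s × 2.237 = 46.5–54.6 mph.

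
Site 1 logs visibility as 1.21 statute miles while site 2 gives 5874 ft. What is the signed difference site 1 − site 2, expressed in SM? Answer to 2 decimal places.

site 2: 5874 ft = 1.1125 SM.
Difference: 1.2100 − 1.1125 = 0.10 SM.

0.10 SM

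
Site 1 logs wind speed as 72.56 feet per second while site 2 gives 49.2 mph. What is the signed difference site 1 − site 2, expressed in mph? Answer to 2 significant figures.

site 1: 72.56 ft/s = 49.4727 mph.
Difference: 49.4727 − 49.2000 = 0.27 mph.

0.27 mph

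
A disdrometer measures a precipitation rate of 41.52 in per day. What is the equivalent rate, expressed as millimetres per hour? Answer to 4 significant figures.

41.52 in/day × 25.4 mm/in × 0.0416667 day/hour = 43.94 mm/hour.

43.94 mm/hour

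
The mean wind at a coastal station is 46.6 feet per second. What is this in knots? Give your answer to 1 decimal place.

27.6 kt

1 ft/s = 0.592484 kt, so 46.6 × 0.592484 = 27.6 kt.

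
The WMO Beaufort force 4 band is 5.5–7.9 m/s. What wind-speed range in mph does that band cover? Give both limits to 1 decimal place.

12.3 to 17.7 mph

5.5–7.9 m/s × 2.237 = 12.3–17.7 mph.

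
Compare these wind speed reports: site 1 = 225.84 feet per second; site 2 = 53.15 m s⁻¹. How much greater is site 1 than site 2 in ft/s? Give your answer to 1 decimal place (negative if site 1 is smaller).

51.5 ft/s

site 2: 53.15 m/s = 174.377 ft/s.
Difference: 225.840 − 174.377 = 51.5 ft/s.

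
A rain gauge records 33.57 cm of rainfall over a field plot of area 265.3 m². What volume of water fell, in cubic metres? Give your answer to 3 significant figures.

Depth: 33.57 cm × 10 = 335.7 mm.
1 mm over 1 m² is 1 L, so volume = 335.7 × 265.3 = 89061.21 L = 89.1 m³.

89.1 cubic metres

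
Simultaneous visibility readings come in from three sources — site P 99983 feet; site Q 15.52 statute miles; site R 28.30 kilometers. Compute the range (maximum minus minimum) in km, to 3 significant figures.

site P: 99983 ft = 30.4748 km.
site Q: 15.52 SM = 24.9770 km.
Spread: 30.4748 − 24.9770 = 5.50 km.

5.50 km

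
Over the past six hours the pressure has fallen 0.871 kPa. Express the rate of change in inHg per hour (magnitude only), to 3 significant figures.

0.871 kPa / 6 h × 0.2953 inHg/kPa = 0.0429 inHg/h.

0.0429 inHg per hour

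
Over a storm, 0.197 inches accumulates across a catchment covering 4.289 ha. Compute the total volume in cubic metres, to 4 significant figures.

214.6 cubic metres

Depth: 0.197 in × 25.4 = 5.0038 mm.
Area: 4.289 ha = 42890 m².
1 mm over 1 m² is 1 L, so volume = 5.0038 × 42890 = 214612.98 L = 214.6 m³.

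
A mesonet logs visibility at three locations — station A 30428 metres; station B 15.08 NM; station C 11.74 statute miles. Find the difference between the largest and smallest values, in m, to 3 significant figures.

11500 m

station B: 15.08 nmi = 27928.16 m.
station C: 11.74 SM = 18893.70 m.
Spread: 30428.00 − 18893.70 = 11500 m.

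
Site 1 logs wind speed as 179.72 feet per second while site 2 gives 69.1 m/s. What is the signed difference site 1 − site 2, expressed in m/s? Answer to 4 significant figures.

-14.32 m/s

site 1: 179.72 ft/s = 54.7787 m/s.
Difference: 54.7787 − 69.1000 = -14.32 m/s.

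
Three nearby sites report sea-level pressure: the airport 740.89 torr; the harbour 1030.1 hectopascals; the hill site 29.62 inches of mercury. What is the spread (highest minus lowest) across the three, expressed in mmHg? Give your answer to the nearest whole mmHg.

32 mmHg

the harbour: 1030.1 hPa = 772.64 mmHg.
the hill site: 29.62 inHg = 752.35 mmHg.
Spread: 772.64 − 740.89 = 32 mmHg.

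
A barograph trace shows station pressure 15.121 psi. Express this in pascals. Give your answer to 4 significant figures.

104300 Pa

1 psi = 6894.76 Pa, so 15.121 × 6894.76 = 104300 Pa.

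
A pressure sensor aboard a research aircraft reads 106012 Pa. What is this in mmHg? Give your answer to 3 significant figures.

795 mmHg

1 Pa = 0.00750062 mmHg, so 106012 × 0.00750062 = 795 mmHg.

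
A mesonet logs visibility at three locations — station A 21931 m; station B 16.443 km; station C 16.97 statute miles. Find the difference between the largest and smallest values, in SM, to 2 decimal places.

6.75 SM

station A: 21931 m = 13.6273 SM.
station B: 16.443 km = 10.2172 SM.
Spread: 16.9700 − 10.2172 = 6.75 SM.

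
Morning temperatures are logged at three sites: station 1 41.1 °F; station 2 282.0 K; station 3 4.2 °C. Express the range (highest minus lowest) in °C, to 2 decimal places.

station 1: 41.1 °F = 5.056 °C.
station 2: 282.0 K = 8.850 °C.
Spread: 8.850 − 4.200 = 4.650 °C.

4.65 °C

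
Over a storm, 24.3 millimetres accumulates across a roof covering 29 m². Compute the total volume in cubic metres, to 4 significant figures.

1 mm over 1 m² is 1 L, so volume = 24.3 × 29 = 704.7 L = 0.7047 m³.

0.7047 cubic metres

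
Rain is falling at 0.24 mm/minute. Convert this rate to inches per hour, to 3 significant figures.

0.567 in/hour

0.24 mm/minute × 0.0393701 in/mm × 60 minute/hour = 0.567 in/hour.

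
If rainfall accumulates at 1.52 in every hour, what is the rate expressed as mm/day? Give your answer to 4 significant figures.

1.52 in/hour × 25.4 mm/in × 24 hour/day = 926.6 mm/day.

926.6 mm/day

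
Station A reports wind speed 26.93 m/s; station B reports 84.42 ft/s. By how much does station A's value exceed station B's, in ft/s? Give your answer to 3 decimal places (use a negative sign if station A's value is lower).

station A: 26.93 m/s = 88.35302 ft/s.
Difference: 88.35302 − 84.42000 = 3.933 ft/s.

3.933 ft/s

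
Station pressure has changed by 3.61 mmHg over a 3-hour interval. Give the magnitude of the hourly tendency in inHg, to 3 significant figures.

0.0474 inHg per hour

3.61 mmHg / 3 h × 0.0393701 inHg/mmHg = 0.0474 inHg/h.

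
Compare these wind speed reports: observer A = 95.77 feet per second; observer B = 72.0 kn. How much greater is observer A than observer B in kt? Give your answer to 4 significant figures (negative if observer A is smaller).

-15.26 kt

observer A: 95.77 ft/s = 56.7422 kt.
Difference: 56.7422 − 72.0000 = -15.26 kt.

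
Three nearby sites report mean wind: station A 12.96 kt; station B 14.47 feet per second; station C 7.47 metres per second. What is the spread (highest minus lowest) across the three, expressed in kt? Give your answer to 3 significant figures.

station B: 14.47 ft/s = 8.5732 kt.
station C: 7.47 m/s = 14.5205 kt.
Spread: 14.5205 − 8.5732 = 5.95 kt.

5.95 kt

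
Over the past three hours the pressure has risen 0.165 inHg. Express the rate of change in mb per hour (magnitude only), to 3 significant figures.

0.165 inHg / 3 h × 33.8639 mb/inHg = 1.86 mb/h.

1.86 mb per hour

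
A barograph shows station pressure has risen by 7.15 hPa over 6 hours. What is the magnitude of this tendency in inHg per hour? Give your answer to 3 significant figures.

7.15 hPa / 6 h × 0.02953 inHg/hPa = 0.0352 inHg/h.

0.0352 inHg per hour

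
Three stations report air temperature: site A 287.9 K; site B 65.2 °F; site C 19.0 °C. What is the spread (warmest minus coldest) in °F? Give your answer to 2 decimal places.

site A: 287.9 K = 14.750 °C.
site B: 65.2 °F = 18.444 °C.
Spread: 19.000 − 14.750 = 4.250 °C = 7.65 °F.

7.65 °F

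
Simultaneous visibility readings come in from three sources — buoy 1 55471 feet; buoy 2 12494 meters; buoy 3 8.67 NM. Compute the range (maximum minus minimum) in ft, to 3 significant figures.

buoy 2: 12494 m = 40990.81 ft.
buoy 3: 8.67 nmi = 52679.92 ft.
Spread: 55471.00 − 40990.81 = 14500 ft.

14500 ft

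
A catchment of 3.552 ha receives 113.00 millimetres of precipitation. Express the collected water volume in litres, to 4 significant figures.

4014000 litres

Area: 3.552 ha = 35520 m².
1 mm over 1 m² is 1 L, so volume = 113 × 35520 = 4013760 L ≈ 4014000 L.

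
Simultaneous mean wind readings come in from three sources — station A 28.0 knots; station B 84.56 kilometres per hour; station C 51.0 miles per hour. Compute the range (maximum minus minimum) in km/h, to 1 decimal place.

station A: 28.0 kt = 51.856 km/h.
station C: 51.0 mph = 82.077 km/h.
Spread: 84.560 − 51.856 = 32.7 km/h.

32.7 km/h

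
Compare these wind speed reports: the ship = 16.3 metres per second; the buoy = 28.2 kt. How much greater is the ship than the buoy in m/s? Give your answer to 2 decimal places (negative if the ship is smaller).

1.79 m/s

the buoy: 28.2 kt = 14.5073 m/s.
Difference: 16.3000 − 14.5073 = 1.79 m/s.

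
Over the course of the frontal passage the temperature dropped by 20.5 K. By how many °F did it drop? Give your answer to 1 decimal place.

A change of 1 °C equals a change of 1.8 °F: Δ°F = 20.5 × 1.8 = 36.9 °F.

36.9 °F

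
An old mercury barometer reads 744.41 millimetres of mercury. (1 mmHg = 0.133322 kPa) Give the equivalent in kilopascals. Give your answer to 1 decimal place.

99.2 kPa

1 mmHg = 0.133322 kPa, so 744.41 × 0.133322 = 99.2 kPa.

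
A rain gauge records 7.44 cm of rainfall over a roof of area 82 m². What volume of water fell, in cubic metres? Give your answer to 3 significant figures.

6.10 cubic metres

Depth: 7.44 cm × 10 = 74.4 mm.
1 mm over 1 m² is 1 L, so volume = 74.4 × 82 = 6100.8 L = 6.10 m³.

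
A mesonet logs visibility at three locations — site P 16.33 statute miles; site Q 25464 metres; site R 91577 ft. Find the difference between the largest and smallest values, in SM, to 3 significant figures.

1.52 SM

site Q: 25464 m = 15.8226 SM.
site R: 91577 ft = 17.3441 SM.
Spread: 17.3441 − 15.8226 = 1.52 SM.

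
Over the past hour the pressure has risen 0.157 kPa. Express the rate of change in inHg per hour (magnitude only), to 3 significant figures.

0.0464 inHg per hour

0.157 kPa / 1 h × 0.2953 inHg/kPa = 0.0464 inHg/h.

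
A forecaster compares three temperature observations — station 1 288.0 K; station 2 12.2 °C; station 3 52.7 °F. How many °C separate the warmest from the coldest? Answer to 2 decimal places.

station 1: 288.0 K = 14.850 °C.
station 3: 52.7 °F = 11.500 °C.
Spread: 14.850 − 11.500 = 3.350 °C.

3.35 °C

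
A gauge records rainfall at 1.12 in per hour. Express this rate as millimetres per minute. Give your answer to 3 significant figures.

1.12 in/hour × 25.4 mm/in × 0.0166667 hour/minute = 0.474 mm/minute.

0.474 mm/minute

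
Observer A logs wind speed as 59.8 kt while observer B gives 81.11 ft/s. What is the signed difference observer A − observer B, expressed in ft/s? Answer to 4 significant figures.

observer A: 59.8 kt = 100.9310 ft/s.
Difference: 100.9310 − 81.1100 = 19.82 ft/s.

19.82 ft/s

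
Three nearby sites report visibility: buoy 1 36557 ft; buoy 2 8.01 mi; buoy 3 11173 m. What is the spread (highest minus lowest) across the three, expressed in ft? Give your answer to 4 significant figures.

buoy 2: 8.01 SM = 42292.80 ft.
buoy 3: 11173 m = 36656.82 ft.
Spread: 42292.80 − 36557.00 = 5736 ft.

5736 ft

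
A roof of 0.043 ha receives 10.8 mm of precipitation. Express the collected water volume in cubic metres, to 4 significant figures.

4.644 cubic metres

Area: 0.043 ha = 430 m².
1 mm over 1 m² is 1 L, so volume = 10.8 × 430 = 4644 L = 4.644 m³.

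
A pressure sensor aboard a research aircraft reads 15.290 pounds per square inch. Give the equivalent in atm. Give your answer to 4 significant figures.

1.040 atm

1 psi = 0.068046 atm, so 15.290 × 0.068046 = 1.040 atm.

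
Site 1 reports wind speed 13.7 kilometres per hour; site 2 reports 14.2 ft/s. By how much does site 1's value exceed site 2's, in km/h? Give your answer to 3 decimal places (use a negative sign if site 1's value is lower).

-1.881 km/h

site 2: 14.2 ft/s = 15.58138 km/h.
Difference: 13.70000 − 15.58138 = -1.881 km/h.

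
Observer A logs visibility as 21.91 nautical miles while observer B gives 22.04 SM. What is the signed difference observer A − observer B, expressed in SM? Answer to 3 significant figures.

observer A: 21.91 nmi = 25.2136 SM.
Difference: 25.2136 − 22.0400 = 3.17 SM.

3.17 SM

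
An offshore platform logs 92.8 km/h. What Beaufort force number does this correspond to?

Beaufort force 10

92.8 km/h = 25.8 m/s, which is Beaufort 10 (storm, 24.5–28.4 m/s).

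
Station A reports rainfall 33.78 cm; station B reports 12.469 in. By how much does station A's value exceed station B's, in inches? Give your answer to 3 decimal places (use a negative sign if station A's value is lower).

0.830 in

station A: 33.78 cm = 13.29921 in.
Difference: 13.29921 − 12.46900 = 0.830 in.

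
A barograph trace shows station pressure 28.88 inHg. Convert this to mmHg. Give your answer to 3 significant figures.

1 inHg = 25.4 mmHg, so 28.88 × 25.4 = 734 mmHg.

734 mmHg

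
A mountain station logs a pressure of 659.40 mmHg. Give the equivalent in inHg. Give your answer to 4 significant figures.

25.96 inHg

1 mmHg = 0.0393701 inHg, so 659.40 × 0.0393701 = 25.96 inHg.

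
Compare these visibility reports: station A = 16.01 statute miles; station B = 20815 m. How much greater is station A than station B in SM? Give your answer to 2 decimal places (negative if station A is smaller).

3.08 SM

station B: 20815 m = 12.9338 SM.
Difference: 16.0100 − 12.9338 = 3.08 SM.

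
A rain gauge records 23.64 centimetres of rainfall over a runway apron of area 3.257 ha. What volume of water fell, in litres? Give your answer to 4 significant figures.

7700000 litres

Depth: 23.64 cm × 10 = 236.4 mm.
Area: 3.257 ha = 32570 m².
1 mm over 1 m² is 1 L, so volume = 236.4 × 32570 = 7699548 L ≈ 7700000 L.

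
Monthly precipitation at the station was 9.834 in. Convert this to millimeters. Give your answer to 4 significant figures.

1 in = 25.4 mm, so 9.834 × 25.4 = 249.8 mm.

249.8 mm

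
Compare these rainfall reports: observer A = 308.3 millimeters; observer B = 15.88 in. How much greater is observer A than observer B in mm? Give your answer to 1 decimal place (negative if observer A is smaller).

-95.1 mm

observer B: 15.88 in = 403.352 mm.
Difference: 308.300 − 403.352 = -95.1 mm.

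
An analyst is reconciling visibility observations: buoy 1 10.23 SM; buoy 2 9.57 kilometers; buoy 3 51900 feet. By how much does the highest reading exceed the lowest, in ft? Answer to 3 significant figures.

22600 ft

buoy 1: 10.23 SM = 54014.40 ft.
buoy 2: 9.57 km = 31397.64 ft.
Spread: 54014.40 − 31397.64 = 22600 ft.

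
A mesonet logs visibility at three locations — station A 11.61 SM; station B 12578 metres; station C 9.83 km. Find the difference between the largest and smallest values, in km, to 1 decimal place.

station A: 11.61 SM = 18.684 km.
station B: 12578 m = 12.578 km.
Spread: 18.684 − 9.830 = 8.9 km.

8.9 km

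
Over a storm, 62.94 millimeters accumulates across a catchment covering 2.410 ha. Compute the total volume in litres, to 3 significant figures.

Area: 2.410 ha = 24100 m².
1 mm over 1 m² is 1 L, so volume = 62.94 × 24100 = 1516854 L ≈ 1520000 L.

1520000 litres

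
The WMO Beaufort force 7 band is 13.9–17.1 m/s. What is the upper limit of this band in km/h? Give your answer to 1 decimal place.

13.9–17.1 m/s × 3.6 = 50.0–61.6 km/h.

61.6 km/h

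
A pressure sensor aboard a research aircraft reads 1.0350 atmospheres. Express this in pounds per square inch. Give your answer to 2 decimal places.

15.21 psi

1 atm = 14.6959 psi, so 1.0350 × 14.6959 = 15.21 psi.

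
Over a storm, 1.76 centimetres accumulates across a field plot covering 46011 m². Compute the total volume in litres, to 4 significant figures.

Depth: 1.76 cm × 10 = 17.6 mm.
1 mm over 1 m² is 1 L, so volume = 17.6 × 46011 = 809793.6 L ≈ 809800 L.

809800 litres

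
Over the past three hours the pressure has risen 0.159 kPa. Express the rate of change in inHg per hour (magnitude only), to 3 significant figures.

0.0157 inHg per hour

0.159 kPa / 3 h × 0.2953 inHg/kPa = 0.0157 inHg/h.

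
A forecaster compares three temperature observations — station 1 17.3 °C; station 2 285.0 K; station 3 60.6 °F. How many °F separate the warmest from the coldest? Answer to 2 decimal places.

station 2: 285.0 K = 11.850 °C.
station 3: 60.6 °F = 15.889 °C.
Spread: 17.300 − 11.850 = 5.450 °C = 9.81 °F.

9.81 °F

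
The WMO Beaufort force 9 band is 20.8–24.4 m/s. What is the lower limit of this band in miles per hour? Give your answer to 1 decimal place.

20.8–24.4 m/s × 2.237 = 46.5–54.6 mph.

46.5 mph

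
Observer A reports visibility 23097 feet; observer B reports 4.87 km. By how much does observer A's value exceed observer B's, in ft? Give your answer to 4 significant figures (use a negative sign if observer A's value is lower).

observer B: 4.87 km = 15977.69 ft.
Difference: 23097.00 − 15977.69 = 7119 ft.

7119 ft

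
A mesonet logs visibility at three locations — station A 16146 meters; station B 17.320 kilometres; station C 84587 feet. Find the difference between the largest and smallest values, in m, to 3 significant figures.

9640 m

station B: 17.320 km = 17320.00 m.
station C: 84587 ft = 25782.12 m.
Spread: 25782.12 − 16146.00 = 9640 m.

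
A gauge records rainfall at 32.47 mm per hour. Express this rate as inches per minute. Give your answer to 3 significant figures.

32.47 mm/hour × 0.0393701 in/mm × 0.0166667 hour/minute = 0.0213 in/minute.

0.0213 in/minute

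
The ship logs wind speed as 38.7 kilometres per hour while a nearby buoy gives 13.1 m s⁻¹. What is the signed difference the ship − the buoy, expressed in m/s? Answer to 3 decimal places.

the ship: 38.7 km/h = 10.75000 m/s.
Difference: 10.75000 − 13.10000 = -2.350 m/s.

-2.350 m/s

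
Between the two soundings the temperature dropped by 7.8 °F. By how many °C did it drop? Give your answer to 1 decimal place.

4.3 °C

For a temperature change the 32° offset cancels: Δ°C = 7.8 × 0.5556 = 4.3 °C.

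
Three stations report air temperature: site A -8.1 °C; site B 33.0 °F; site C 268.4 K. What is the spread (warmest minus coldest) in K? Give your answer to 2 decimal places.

8.66 K

site B: 33.0 °F = 0.556 °C.
site C: 268.4 K = -4.750 °C.
Spread: 0.556 − (-8.100) = 8.656 °C.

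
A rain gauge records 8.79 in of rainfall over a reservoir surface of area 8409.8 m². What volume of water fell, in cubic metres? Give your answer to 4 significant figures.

Depth: 8.79 in × 25.4 = 223.266 mm.
1 mm over 1 m² is 1 L, so volume = 223.266 × 8409.8 = 1877622.4 L = 1878 m³.

1878 cubic metres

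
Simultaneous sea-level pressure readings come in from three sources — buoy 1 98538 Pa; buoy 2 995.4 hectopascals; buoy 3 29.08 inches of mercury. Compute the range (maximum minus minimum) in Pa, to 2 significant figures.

buoy 2: 995.4 hPa = 99540.00 Pa.
buoy 3: 29.08 inHg = 98476.19 Pa.
Spread: 99540.00 − 98476.19 = 1100 Pa.

1100 Pa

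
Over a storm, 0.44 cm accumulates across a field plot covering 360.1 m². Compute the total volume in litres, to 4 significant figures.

Depth: 0.44 cm × 10 = 4.4 mm.
1 mm over 1 m² is 1 L, so volume = 4.4 × 360.1 = 1584.44 L ≈ 1584 L.

1584 litres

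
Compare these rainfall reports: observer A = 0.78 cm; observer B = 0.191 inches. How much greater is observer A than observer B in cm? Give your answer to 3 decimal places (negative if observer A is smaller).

observer B: 0.191 in = 0.48514 cm.
Difference: 0.78000 − 0.48514 = 0.295 cm.

0.295 cm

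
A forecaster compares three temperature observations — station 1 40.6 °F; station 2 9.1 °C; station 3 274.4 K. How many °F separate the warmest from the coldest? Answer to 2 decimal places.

station 1: 40.6 °F = 4.778 °C.
station 3: 274.4 K = 1.250 °C.
Spread: 9.100 − 1.250 = 7.850 °C = 14.13 °F.

14.13 °F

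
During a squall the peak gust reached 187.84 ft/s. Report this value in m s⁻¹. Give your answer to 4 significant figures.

57.25 m/s

1 ft/s = 0.3048 m/s, so 187.84 × 0.3048 = 57.25 m/s.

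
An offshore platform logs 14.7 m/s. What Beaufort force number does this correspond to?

14.7 m/s lies in the Beaufort 7 band (near gale, 13.9–17.1 m/s).

Beaufort force 7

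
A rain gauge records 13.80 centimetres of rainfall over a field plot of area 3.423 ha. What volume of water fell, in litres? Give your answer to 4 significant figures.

Depth: 13.80 cm × 10 = 138 mm.
Area: 3.423 ha = 34230 m².
1 mm over 1 m² is 1 L, so volume = 138 × 34230 = 4723740 L ≈ 4724000 L.

4724000 litres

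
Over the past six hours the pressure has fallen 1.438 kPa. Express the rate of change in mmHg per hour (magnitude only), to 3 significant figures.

1.438 kPa / 6 h × 7.50062 mmHg/kPa = 1.80 mmHg/h.

1.80 mmHg per hour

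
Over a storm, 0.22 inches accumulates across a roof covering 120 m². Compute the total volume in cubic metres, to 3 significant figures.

Depth: 0.22 in × 25.4 = 5.588 mm.
1 mm over 1 m² is 1 L, so volume = 5.588 × 120 = 670.56 L = 0.671 m³.

0.671 cubic metres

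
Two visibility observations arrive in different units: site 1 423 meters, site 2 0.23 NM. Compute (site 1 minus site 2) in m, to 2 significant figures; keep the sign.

site 2: 0.23 nmi = 425.960 m.
Difference: 423.000 − 425.960 = -3.0 m.

-3.0 m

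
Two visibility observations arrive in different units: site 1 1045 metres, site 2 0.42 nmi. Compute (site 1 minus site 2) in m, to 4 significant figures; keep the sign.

site 2: 0.42 nmi = 777.840 m.
Difference: 1045.000 − 777.840 = 267.2 m.

267.2 m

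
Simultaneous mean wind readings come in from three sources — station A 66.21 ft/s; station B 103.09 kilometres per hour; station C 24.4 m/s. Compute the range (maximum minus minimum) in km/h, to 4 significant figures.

30.44 km/h

station A: 66.21 ft/s = 72.6509 km/h.
station C: 24.4 m/s = 87.8400 km/h.
Spread: 103.0900 − 72.6509 = 30.44 km/h.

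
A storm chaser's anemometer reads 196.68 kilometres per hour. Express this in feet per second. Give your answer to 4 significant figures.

179.2 ft/s

1 km/h = 0.911344 ft/s, so 196.68 × 0.911344 = 179.2 ft/s.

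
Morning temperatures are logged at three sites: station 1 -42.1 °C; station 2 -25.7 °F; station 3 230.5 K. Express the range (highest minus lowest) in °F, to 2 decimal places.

19.07 °F

station 2: -25.7 °F = -32.056 °C.
station 3: 230.5 K = -42.650 °C.
Spread: (-32.056) − (-42.650) = 10.594 °C = 19.07 °F.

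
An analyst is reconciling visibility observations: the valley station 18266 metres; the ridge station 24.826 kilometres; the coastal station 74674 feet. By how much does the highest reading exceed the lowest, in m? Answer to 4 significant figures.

6560 m

the ridge station: 24.826 km = 24826.00 m.
the coastal station: 74674 ft = 22760.64 m.
Spread: 24826.00 − 18266.00 = 6560 m.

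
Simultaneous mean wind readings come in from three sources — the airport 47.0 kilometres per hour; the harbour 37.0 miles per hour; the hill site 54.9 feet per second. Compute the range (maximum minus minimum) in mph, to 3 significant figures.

the airport: 47.0 km/h = 29.2044 mph.
the hill site: 54.9 ft/s = 37.4318 mph.
Spread: 37.4318 − 29.2044 = 8.23 mph.

8.23 mph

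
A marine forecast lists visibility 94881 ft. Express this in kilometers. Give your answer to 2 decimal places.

1 ft = 0.0003048 km, so 94881 × 0.0003048 = 28.92 km.

28.92 km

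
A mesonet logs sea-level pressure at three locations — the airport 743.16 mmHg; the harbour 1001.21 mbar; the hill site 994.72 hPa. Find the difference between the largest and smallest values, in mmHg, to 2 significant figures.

7.8 mmHg

the harbour: 1001.21 mb = 750.969 mmHg.
the hill site: 994.72 hPa = 746.101 mmHg.
Spread: 750.969 − 743.160 = 7.8 mmHg.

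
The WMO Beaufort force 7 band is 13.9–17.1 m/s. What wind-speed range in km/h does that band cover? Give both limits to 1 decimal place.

13.9–17.1 m/s × 3.6 = 50.0–61.6 km/h.

50.0 to 61.6 km/h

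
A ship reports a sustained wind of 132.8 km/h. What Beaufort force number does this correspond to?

Beaufort force 12

132.8 km/h = 36.9 m/s, which is Beaufort 12 (hurricane force, ≥32.7 m/s).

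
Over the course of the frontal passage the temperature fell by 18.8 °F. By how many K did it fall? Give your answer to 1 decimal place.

A change of 1 °C equals a change of 1.8 °F: ΔK = 18.8 × 0.5556 = 10.4 K.

10.4 K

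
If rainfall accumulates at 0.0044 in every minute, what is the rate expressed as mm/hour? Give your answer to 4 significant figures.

6.706 mm/hour

0.0044 in/minute × 25.4 mm/in × 60 minute/hour = 6.706 mm/hour.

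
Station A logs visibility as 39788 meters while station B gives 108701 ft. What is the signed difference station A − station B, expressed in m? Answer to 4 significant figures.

station B: 108701 ft = 33132.06 m.
Difference: 39788.00 − 33132.06 = 6656 m.

6656 m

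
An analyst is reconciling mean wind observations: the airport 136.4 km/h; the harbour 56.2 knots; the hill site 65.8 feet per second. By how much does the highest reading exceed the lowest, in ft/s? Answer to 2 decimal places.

58.51 ft/s

the airport: 136.4 km/h = 124.3074 ft/s.
the harbour: 56.2 kt = 94.8549 ft/s.
Spread: 124.3074 − 65.8000 = 58.51 ft/s.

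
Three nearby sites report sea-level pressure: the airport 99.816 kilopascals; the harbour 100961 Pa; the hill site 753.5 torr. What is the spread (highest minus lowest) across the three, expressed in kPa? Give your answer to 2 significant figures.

the harbour: 100961 Pa = 100.961 kPa.
the hill site: 753.5 mmHg = 100.458 kPa.
Spread: 100.961 − 99.816 = 1.1 kPa.

1.1 kPa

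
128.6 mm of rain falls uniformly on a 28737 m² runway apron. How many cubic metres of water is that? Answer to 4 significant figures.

3696 cubic metres

1 mm over 1 m² is 1 L, so volume = 128.6 × 28737 = 3695578.2 L = 3696 m³.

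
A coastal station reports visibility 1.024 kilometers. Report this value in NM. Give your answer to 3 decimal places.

1 km = 0.539957 nmi, so 1.024 × 0.539957 = 0.553 nmi.

0.553 nmi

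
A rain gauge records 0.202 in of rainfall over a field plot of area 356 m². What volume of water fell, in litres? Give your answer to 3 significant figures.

Depth: 0.202 in × 25.4 = 5.1308 mm.
1 mm over 1 m² is 1 L, so volume = 5.1308 × 356 = 1826.5648 L ≈ 1830 L.

1830 litres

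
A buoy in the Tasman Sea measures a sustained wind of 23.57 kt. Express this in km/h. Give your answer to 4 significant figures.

1 kt = 1.852 km/h, so 23.57 × 1.852 = 43.65 km/h.

43.65 km/h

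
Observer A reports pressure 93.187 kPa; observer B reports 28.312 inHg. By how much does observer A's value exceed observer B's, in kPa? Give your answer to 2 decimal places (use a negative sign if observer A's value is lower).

observer B: 28.312 inHg = 95.8754 kPa.
Difference: 93.1870 − 95.8754 = -2.69 kPa.

-2.69 kPa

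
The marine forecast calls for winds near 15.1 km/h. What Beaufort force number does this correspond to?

15.1 km/h = 4.2 m/s, which is Beaufort 3 (gentle breeze, 3.4–5.4 m/s).

Beaufort force 3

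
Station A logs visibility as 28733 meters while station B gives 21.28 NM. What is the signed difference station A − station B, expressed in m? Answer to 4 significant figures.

station B: 21.28 nmi = 39410.56 m.
Difference: 28733.00 − 39410.56 = -10680 m.

-10680 m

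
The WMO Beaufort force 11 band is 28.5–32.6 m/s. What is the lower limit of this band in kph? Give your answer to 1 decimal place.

28.5–32.6 m/s × 3.6 = 102.6–117.4 km/h.

102.6 km/h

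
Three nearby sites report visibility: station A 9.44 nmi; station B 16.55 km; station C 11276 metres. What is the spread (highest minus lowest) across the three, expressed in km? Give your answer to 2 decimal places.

6.21 km

station A: 9.44 nmi = 17.4829 km.
station C: 11276 m = 11.2760 km.
Spread: 17.4829 − 11.2760 = 6.21 km.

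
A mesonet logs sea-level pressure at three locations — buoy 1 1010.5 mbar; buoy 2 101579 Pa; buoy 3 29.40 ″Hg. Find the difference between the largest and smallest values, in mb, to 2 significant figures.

buoy 2: 101579 Pa = 1015.79 mb.
buoy 3: 29.40 inHg = 995.60 mb.
Spread: 1015.79 − 995.60 = 20 mb.

20 mb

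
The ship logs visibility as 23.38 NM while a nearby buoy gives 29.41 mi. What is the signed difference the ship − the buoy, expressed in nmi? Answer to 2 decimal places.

the buoy: 29.41 SM = 25.5566 nmi.
Difference: 23.3800 − 25.5566 = -2.18 nmi.

-2.18 nmi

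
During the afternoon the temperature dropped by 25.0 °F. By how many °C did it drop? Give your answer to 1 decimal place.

Converting a difference, only the 9/5 scale factor applies: Δ°C = 25.0 × 0.5556 = 13.9 °C.

13.9 °C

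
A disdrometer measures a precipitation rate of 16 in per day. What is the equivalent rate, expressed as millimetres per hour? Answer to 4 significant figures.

16 in/day × 25.4 mm/in × 0.0416667 day/hour = 16.93 mm/hour.

16.93 mm/hour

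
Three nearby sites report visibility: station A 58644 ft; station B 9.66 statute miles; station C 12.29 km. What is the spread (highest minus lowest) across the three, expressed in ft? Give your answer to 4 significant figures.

18320 ft

station B: 9.66 SM = 51004.80 ft.
station C: 12.29 km = 40321.52 ft.
Spread: 58644.00 − 40321.52 = 18320 ft.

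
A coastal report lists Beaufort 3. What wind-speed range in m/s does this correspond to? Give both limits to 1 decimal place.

3.4 to 5.4 m/s

Beaufort 3 (gentle breeze) spans 3.4–5.4 m/s.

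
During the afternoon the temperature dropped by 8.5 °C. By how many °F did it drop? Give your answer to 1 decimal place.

15.3 °F

Converting a difference, only the 9/5 scale factor applies: Δ°F = 8.5 × 1.8 = 15.3 °F.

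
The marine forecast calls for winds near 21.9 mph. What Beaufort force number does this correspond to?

Beaufort force 5

21.9 mph = 9.8 m/s, which is Beaufort 5 (fresh breeze, 8.0–10.7 m/s).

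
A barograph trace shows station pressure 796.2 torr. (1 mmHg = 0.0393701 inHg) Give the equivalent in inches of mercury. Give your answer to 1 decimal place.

31.3 inHg

1 mmHg = 0.0393701 inHg, so 796.2 × 0.0393701 = 31.3 inHg.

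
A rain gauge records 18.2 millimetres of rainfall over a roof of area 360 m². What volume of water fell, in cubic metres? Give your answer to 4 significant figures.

6.552 cubic metres

1 mm over 1 m² is 1 L, so volume = 18.2 × 360 = 6552 L = 6.552 m³.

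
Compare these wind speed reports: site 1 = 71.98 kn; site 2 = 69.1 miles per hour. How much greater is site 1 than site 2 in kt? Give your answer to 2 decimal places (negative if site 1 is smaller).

11.93 kt

site 2: 69.1 mph = 60.0463 kt.
Difference: 71.9800 − 60.0463 = 11.93 kt.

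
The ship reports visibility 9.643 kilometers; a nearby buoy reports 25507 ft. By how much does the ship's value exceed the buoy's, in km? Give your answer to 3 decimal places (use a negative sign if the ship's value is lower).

the buoy: 25507 ft = 7.77453 km.
Difference: 9.64300 − 7.77453 = 1.868 km.

1.868 km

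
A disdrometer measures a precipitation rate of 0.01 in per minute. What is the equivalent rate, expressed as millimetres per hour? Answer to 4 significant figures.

15.24 mm/hour

0.01 in/minute × 25.4 mm/in × 60 minute/hour = 15.24 mm/hour.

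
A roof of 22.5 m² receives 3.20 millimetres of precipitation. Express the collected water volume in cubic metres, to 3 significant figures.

0.0720 cubic metres

1 mm over 1 m² is 1 L, so volume = 3.2 × 22.5 = 72 L = 0.0720 m³.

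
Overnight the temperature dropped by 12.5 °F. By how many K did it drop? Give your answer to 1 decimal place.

6.9 K

A change of 1 °C equals a change of 1.8 °F: ΔK = 12.5 × 0.5556 = 6.9 K.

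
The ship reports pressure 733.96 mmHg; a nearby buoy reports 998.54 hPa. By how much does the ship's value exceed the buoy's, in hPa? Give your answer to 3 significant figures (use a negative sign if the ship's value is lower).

the ship: 733.96 mmHg = 978.533 hPa.
Difference: 978.533 − 998.540 = -20.0 hPa.

-20.0 hPa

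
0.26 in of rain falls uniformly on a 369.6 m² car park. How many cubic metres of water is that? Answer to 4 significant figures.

Depth: 0.26 in × 25.4 = 6.604 mm.
1 mm over 1 m² is 1 L, so volume = 6.604 × 369.6 = 2440.8384 L = 2.441 m³.

2.441 cubic metres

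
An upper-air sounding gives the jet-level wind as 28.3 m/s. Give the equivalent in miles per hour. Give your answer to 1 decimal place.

1 m/s = 2.23694 mph, so 28.3 × 2.23694 = 63.3 mph.

63.3 mph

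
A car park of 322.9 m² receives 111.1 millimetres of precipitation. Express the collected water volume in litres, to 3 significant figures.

1 mm over 1 m² is 1 L, so volume = 111.1 × 322.9 = 35874.19 L ≈ 35900 L.

35900 litres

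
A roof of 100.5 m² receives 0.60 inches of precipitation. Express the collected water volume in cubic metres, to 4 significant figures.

Depth: 0.60 in × 25.4 = 15.24 mm.
1 mm over 1 m² is 1 L, so volume = 15.24 × 100.5 = 1531.62 L = 1.532 m³.

1.532 cubic metres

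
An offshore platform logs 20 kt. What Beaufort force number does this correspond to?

Beaufort force 5

20 kt lies in the Beaufort 5 band (fresh breeze, 17–21 kt).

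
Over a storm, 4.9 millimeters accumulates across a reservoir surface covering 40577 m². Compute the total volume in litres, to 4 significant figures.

1 mm over 1 m² is 1 L, so volume = 4.9 × 40577 = 198827.3 L ≈ 198800 L.

198800 litres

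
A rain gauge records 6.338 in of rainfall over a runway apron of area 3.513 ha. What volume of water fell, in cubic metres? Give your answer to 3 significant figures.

5660 cubic metres

Depth: 6.338 in × 25.4 = 160.9852 mm.
Area: 3.513 ha = 35130 m².
1 mm over 1 m² is 1 L, so volume = 160.9852 × 35130 = 5655410.1 L = 5660 m³.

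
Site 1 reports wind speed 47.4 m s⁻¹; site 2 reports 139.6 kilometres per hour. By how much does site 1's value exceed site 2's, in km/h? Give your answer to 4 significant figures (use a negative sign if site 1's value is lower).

site 1: 47.4 m/s = 170.6400 km/h.
Difference: 170.6400 − 139.6000 = 31.04 km/h.

31.04 km/h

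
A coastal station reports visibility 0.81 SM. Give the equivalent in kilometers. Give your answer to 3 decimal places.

1.304 km

1 SM = 1.60934 km, so 0.81 × 1.60934 = 1.304 km.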